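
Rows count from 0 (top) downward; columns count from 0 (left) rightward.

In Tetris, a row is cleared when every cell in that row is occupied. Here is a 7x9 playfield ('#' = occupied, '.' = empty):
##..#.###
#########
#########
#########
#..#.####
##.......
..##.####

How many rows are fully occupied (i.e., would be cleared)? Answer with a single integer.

Answer: 3

Derivation:
Check each row:
  row 0: 3 empty cells -> not full
  row 1: 0 empty cells -> FULL (clear)
  row 2: 0 empty cells -> FULL (clear)
  row 3: 0 empty cells -> FULL (clear)
  row 4: 3 empty cells -> not full
  row 5: 7 empty cells -> not full
  row 6: 3 empty cells -> not full
Total rows cleared: 3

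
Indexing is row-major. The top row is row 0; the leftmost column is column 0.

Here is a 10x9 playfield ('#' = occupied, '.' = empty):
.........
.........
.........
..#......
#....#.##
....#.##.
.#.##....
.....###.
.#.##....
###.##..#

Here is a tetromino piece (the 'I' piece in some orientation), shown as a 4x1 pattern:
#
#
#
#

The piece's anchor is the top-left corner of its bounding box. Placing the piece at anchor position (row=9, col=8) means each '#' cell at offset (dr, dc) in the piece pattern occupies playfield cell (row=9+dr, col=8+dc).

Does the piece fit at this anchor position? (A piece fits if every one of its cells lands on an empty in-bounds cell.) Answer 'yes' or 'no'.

Answer: no

Derivation:
Check each piece cell at anchor (9, 8):
  offset (0,0) -> (9,8): occupied ('#') -> FAIL
  offset (1,0) -> (10,8): out of bounds -> FAIL
  offset (2,0) -> (11,8): out of bounds -> FAIL
  offset (3,0) -> (12,8): out of bounds -> FAIL
All cells valid: no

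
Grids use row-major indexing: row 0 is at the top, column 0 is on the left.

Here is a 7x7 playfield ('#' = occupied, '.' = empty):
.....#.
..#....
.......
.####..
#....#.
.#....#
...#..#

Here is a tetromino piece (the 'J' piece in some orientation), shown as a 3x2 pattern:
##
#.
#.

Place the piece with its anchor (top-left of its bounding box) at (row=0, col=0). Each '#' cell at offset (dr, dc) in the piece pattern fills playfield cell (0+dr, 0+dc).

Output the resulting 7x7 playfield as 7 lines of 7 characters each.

Answer: ##...#.
#.#....
#......
.####..
#....#.
.#....#
...#..#

Derivation:
Fill (0+0,0+0) = (0,0)
Fill (0+0,0+1) = (0,1)
Fill (0+1,0+0) = (1,0)
Fill (0+2,0+0) = (2,0)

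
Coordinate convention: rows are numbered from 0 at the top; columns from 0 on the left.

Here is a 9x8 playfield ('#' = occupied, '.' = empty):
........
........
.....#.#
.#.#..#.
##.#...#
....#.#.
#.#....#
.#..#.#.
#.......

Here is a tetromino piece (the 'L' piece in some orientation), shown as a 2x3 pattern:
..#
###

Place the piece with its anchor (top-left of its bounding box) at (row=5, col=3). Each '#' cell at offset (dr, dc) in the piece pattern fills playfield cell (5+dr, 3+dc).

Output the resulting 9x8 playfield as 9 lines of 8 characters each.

Fill (5+0,3+2) = (5,5)
Fill (5+1,3+0) = (6,3)
Fill (5+1,3+1) = (6,4)
Fill (5+1,3+2) = (6,5)

Answer: ........
........
.....#.#
.#.#..#.
##.#...#
....###.
#.####.#
.#..#.#.
#.......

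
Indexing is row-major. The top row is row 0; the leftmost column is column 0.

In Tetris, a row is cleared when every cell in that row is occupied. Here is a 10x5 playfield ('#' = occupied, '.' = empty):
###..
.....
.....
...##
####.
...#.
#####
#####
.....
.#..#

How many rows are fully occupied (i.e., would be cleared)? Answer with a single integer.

Check each row:
  row 0: 2 empty cells -> not full
  row 1: 5 empty cells -> not full
  row 2: 5 empty cells -> not full
  row 3: 3 empty cells -> not full
  row 4: 1 empty cell -> not full
  row 5: 4 empty cells -> not full
  row 6: 0 empty cells -> FULL (clear)
  row 7: 0 empty cells -> FULL (clear)
  row 8: 5 empty cells -> not full
  row 9: 3 empty cells -> not full
Total rows cleared: 2

Answer: 2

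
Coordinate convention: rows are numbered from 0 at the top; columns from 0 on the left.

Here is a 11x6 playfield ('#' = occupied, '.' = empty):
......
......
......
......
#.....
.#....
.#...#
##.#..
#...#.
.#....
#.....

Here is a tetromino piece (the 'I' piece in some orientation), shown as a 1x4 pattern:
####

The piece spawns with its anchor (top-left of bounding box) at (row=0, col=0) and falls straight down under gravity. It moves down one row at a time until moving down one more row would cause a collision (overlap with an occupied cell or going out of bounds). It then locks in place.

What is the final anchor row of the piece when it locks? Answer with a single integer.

Answer: 3

Derivation:
Spawn at (row=0, col=0). Try each row:
  row 0: fits
  row 1: fits
  row 2: fits
  row 3: fits
  row 4: blocked -> lock at row 3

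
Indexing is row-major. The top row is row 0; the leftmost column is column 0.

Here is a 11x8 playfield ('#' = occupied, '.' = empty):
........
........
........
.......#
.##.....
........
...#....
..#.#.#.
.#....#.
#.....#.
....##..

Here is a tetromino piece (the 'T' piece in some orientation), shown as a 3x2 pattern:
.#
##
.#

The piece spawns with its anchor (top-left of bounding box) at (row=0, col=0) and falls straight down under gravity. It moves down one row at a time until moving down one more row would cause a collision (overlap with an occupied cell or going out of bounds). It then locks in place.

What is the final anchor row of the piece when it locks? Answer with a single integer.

Answer: 1

Derivation:
Spawn at (row=0, col=0). Try each row:
  row 0: fits
  row 1: fits
  row 2: blocked -> lock at row 1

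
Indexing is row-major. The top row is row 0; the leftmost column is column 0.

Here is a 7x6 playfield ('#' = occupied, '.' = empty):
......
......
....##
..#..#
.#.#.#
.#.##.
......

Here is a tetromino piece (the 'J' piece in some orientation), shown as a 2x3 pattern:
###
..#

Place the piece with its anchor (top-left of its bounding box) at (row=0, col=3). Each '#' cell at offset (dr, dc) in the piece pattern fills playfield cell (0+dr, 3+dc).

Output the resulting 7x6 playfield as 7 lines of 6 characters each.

Fill (0+0,3+0) = (0,3)
Fill (0+0,3+1) = (0,4)
Fill (0+0,3+2) = (0,5)
Fill (0+1,3+2) = (1,5)

Answer: ...###
.....#
....##
..#..#
.#.#.#
.#.##.
......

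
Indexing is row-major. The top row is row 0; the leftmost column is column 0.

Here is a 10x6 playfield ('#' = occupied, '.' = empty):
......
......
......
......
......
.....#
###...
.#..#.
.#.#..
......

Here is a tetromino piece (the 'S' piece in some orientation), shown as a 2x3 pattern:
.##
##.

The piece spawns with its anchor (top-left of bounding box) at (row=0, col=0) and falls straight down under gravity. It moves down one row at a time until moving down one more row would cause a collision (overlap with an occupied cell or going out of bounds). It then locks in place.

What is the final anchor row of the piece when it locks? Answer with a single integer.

Answer: 4

Derivation:
Spawn at (row=0, col=0). Try each row:
  row 0: fits
  row 1: fits
  row 2: fits
  row 3: fits
  row 4: fits
  row 5: blocked -> lock at row 4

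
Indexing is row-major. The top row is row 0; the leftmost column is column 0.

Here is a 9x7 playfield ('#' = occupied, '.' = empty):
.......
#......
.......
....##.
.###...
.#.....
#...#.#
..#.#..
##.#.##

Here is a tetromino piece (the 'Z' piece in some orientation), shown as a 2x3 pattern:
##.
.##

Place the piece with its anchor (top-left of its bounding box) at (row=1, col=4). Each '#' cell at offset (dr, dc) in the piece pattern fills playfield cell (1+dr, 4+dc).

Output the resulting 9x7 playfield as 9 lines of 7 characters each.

Answer: .......
#...##.
.....##
....##.
.###...
.#.....
#...#.#
..#.#..
##.#.##

Derivation:
Fill (1+0,4+0) = (1,4)
Fill (1+0,4+1) = (1,5)
Fill (1+1,4+1) = (2,5)
Fill (1+1,4+2) = (2,6)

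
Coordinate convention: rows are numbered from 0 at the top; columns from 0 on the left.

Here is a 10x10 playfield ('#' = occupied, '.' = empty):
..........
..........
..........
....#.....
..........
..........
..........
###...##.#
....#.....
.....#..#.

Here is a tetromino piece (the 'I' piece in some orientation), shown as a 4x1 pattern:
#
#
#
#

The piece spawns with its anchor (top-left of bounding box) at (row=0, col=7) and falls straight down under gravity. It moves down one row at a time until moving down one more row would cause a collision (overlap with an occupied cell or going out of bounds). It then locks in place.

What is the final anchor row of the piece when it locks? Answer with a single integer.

Answer: 3

Derivation:
Spawn at (row=0, col=7). Try each row:
  row 0: fits
  row 1: fits
  row 2: fits
  row 3: fits
  row 4: blocked -> lock at row 3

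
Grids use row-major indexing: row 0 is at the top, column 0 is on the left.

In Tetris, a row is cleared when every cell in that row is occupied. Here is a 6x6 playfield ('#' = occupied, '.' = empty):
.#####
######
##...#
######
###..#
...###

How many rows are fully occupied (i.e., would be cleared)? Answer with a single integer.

Check each row:
  row 0: 1 empty cell -> not full
  row 1: 0 empty cells -> FULL (clear)
  row 2: 3 empty cells -> not full
  row 3: 0 empty cells -> FULL (clear)
  row 4: 2 empty cells -> not full
  row 5: 3 empty cells -> not full
Total rows cleared: 2

Answer: 2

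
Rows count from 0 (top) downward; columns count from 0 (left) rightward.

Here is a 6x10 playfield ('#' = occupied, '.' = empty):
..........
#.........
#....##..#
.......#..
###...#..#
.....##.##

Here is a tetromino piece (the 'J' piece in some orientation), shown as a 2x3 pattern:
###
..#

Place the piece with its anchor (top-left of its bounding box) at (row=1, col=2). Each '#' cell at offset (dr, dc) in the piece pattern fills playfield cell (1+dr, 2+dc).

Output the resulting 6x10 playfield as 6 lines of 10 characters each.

Fill (1+0,2+0) = (1,2)
Fill (1+0,2+1) = (1,3)
Fill (1+0,2+2) = (1,4)
Fill (1+1,2+2) = (2,4)

Answer: ..........
#.###.....
#...###..#
.......#..
###...#..#
.....##.##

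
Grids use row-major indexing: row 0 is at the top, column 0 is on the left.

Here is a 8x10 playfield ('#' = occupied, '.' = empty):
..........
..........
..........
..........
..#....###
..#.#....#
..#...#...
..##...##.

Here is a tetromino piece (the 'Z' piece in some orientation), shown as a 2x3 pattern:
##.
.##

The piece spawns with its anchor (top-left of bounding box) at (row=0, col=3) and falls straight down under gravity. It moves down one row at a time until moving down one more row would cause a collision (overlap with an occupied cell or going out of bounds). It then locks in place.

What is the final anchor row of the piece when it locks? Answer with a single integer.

Answer: 3

Derivation:
Spawn at (row=0, col=3). Try each row:
  row 0: fits
  row 1: fits
  row 2: fits
  row 3: fits
  row 4: blocked -> lock at row 3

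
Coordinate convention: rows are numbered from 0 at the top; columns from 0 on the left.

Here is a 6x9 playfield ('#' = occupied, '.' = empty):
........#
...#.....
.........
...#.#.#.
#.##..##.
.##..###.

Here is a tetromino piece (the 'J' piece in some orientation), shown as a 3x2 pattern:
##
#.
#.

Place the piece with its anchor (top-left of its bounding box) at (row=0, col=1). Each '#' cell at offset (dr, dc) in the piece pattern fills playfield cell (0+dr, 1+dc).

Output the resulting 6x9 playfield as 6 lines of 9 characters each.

Answer: .##.....#
.#.#.....
.#.......
...#.#.#.
#.##..##.
.##..###.

Derivation:
Fill (0+0,1+0) = (0,1)
Fill (0+0,1+1) = (0,2)
Fill (0+1,1+0) = (1,1)
Fill (0+2,1+0) = (2,1)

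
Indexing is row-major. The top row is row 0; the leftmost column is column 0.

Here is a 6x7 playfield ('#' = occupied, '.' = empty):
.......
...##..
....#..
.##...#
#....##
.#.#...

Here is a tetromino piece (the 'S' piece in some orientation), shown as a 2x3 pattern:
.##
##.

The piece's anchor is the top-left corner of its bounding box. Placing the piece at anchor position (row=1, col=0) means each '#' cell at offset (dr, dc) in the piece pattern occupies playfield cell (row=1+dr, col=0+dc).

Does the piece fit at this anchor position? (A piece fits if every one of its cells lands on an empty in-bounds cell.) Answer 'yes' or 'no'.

Answer: yes

Derivation:
Check each piece cell at anchor (1, 0):
  offset (0,1) -> (1,1): empty -> OK
  offset (0,2) -> (1,2): empty -> OK
  offset (1,0) -> (2,0): empty -> OK
  offset (1,1) -> (2,1): empty -> OK
All cells valid: yes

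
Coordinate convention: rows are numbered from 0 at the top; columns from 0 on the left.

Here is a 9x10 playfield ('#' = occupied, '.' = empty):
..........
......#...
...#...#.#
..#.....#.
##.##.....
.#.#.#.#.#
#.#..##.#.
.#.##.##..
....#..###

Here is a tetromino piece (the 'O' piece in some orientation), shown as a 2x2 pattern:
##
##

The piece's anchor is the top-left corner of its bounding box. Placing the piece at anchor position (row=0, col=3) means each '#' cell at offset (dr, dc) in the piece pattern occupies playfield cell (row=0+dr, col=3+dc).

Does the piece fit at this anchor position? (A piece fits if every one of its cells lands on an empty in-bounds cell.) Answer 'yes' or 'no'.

Answer: yes

Derivation:
Check each piece cell at anchor (0, 3):
  offset (0,0) -> (0,3): empty -> OK
  offset (0,1) -> (0,4): empty -> OK
  offset (1,0) -> (1,3): empty -> OK
  offset (1,1) -> (1,4): empty -> OK
All cells valid: yes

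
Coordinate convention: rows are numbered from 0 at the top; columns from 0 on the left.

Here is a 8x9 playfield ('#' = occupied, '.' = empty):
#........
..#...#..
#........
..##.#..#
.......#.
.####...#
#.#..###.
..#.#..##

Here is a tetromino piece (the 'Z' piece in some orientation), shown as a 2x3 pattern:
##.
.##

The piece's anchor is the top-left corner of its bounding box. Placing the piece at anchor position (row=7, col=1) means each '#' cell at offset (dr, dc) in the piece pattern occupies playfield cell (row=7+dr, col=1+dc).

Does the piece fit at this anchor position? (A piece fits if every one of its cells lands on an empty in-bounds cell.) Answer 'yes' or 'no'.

Answer: no

Derivation:
Check each piece cell at anchor (7, 1):
  offset (0,0) -> (7,1): empty -> OK
  offset (0,1) -> (7,2): occupied ('#') -> FAIL
  offset (1,1) -> (8,2): out of bounds -> FAIL
  offset (1,2) -> (8,3): out of bounds -> FAIL
All cells valid: no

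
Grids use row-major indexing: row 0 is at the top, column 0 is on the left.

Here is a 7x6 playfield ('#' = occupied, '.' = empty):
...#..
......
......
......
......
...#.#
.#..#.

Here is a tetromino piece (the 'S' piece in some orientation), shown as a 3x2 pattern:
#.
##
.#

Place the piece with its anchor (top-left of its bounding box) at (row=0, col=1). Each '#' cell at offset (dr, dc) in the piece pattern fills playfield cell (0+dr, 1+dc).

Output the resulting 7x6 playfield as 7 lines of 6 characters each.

Answer: .#.#..
.##...
..#...
......
......
...#.#
.#..#.

Derivation:
Fill (0+0,1+0) = (0,1)
Fill (0+1,1+0) = (1,1)
Fill (0+1,1+1) = (1,2)
Fill (0+2,1+1) = (2,2)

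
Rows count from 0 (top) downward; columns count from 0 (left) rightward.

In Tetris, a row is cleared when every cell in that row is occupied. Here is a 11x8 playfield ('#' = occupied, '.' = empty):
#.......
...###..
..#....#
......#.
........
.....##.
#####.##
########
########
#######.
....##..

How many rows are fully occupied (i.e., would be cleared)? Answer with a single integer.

Answer: 2

Derivation:
Check each row:
  row 0: 7 empty cells -> not full
  row 1: 5 empty cells -> not full
  row 2: 6 empty cells -> not full
  row 3: 7 empty cells -> not full
  row 4: 8 empty cells -> not full
  row 5: 6 empty cells -> not full
  row 6: 1 empty cell -> not full
  row 7: 0 empty cells -> FULL (clear)
  row 8: 0 empty cells -> FULL (clear)
  row 9: 1 empty cell -> not full
  row 10: 6 empty cells -> not full
Total rows cleared: 2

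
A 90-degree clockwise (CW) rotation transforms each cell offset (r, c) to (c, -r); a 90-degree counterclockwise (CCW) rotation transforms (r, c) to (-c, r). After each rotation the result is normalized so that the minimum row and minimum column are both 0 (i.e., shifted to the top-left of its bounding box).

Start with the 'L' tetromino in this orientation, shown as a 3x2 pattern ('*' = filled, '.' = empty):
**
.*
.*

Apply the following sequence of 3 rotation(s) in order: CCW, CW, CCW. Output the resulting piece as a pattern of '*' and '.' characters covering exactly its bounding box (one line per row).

Answer: ***
*..

Derivation:
Start:
**
.*
.*
After rotation 1 (CCW):
***
*..
After rotation 2 (CW):
**
.*
.*
After rotation 3 (CCW):
***
*..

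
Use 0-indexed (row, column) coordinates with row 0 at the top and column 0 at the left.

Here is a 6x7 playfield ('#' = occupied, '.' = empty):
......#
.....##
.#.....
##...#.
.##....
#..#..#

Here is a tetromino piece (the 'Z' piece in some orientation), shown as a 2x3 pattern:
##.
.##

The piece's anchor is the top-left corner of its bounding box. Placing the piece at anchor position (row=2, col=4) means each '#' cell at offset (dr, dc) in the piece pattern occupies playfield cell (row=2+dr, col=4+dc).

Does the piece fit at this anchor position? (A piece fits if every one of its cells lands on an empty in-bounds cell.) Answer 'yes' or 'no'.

Answer: no

Derivation:
Check each piece cell at anchor (2, 4):
  offset (0,0) -> (2,4): empty -> OK
  offset (0,1) -> (2,5): empty -> OK
  offset (1,1) -> (3,5): occupied ('#') -> FAIL
  offset (1,2) -> (3,6): empty -> OK
All cells valid: no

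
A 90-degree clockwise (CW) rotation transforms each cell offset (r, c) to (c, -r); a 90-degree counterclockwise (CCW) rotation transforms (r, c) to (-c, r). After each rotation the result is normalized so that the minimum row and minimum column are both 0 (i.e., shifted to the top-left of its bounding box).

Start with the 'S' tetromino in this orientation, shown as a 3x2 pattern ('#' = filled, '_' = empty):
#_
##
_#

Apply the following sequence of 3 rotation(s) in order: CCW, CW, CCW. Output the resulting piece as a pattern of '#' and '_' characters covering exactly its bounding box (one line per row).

Start:
#_
##
_#
After rotation 1 (CCW):
_##
##_
After rotation 2 (CW):
#_
##
_#
After rotation 3 (CCW):
_##
##_

Answer: _##
##_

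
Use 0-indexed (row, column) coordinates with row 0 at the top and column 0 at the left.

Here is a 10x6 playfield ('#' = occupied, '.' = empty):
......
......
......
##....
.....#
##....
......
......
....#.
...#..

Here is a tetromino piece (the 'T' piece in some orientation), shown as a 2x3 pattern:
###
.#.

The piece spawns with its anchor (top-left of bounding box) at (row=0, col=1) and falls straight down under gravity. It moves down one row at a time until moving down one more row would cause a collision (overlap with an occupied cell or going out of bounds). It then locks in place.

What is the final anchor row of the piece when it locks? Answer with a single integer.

Spawn at (row=0, col=1). Try each row:
  row 0: fits
  row 1: fits
  row 2: fits
  row 3: blocked -> lock at row 2

Answer: 2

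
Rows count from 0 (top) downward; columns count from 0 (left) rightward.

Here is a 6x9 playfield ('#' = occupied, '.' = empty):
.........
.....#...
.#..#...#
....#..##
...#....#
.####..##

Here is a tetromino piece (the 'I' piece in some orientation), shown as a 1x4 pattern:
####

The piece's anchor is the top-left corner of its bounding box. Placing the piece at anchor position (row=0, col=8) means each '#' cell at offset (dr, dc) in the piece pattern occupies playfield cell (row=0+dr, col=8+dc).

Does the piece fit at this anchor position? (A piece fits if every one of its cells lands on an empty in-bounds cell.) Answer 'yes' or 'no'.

Check each piece cell at anchor (0, 8):
  offset (0,0) -> (0,8): empty -> OK
  offset (0,1) -> (0,9): out of bounds -> FAIL
  offset (0,2) -> (0,10): out of bounds -> FAIL
  offset (0,3) -> (0,11): out of bounds -> FAIL
All cells valid: no

Answer: no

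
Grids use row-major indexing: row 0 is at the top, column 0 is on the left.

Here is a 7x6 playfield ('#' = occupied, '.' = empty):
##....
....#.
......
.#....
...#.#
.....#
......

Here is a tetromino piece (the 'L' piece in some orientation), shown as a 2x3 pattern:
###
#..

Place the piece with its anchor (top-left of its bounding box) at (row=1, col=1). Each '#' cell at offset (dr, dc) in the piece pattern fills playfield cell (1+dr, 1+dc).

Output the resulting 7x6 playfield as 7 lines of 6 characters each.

Fill (1+0,1+0) = (1,1)
Fill (1+0,1+1) = (1,2)
Fill (1+0,1+2) = (1,3)
Fill (1+1,1+0) = (2,1)

Answer: ##....
.####.
.#....
.#....
...#.#
.....#
......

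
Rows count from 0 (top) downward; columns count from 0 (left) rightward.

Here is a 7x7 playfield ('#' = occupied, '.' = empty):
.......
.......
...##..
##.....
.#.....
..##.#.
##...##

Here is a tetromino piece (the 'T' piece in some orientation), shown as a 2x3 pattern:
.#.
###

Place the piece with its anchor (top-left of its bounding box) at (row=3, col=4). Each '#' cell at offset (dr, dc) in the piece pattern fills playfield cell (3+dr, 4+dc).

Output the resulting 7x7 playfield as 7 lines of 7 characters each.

Fill (3+0,4+1) = (3,5)
Fill (3+1,4+0) = (4,4)
Fill (3+1,4+1) = (4,5)
Fill (3+1,4+2) = (4,6)

Answer: .......
.......
...##..
##...#.
.#..###
..##.#.
##...##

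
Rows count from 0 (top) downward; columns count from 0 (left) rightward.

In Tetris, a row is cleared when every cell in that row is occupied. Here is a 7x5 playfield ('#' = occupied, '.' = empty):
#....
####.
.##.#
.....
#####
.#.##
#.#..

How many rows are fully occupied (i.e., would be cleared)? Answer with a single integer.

Answer: 1

Derivation:
Check each row:
  row 0: 4 empty cells -> not full
  row 1: 1 empty cell -> not full
  row 2: 2 empty cells -> not full
  row 3: 5 empty cells -> not full
  row 4: 0 empty cells -> FULL (clear)
  row 5: 2 empty cells -> not full
  row 6: 3 empty cells -> not full
Total rows cleared: 1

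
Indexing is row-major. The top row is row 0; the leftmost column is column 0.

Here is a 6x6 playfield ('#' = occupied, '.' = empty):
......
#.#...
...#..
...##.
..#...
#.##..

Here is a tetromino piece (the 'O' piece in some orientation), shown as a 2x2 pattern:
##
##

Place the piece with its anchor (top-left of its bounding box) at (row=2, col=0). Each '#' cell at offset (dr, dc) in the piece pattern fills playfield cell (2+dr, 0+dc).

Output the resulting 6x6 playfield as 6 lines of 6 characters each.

Fill (2+0,0+0) = (2,0)
Fill (2+0,0+1) = (2,1)
Fill (2+1,0+0) = (3,0)
Fill (2+1,0+1) = (3,1)

Answer: ......
#.#...
##.#..
##.##.
..#...
#.##..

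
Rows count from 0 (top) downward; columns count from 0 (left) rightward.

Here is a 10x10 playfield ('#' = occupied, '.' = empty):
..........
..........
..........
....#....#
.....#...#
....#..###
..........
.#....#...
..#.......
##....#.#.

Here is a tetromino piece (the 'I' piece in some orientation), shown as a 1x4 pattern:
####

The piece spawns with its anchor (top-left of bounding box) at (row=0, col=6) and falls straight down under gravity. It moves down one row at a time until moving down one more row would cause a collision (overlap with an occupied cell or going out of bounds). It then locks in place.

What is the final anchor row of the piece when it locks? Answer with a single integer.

Answer: 2

Derivation:
Spawn at (row=0, col=6). Try each row:
  row 0: fits
  row 1: fits
  row 2: fits
  row 3: blocked -> lock at row 2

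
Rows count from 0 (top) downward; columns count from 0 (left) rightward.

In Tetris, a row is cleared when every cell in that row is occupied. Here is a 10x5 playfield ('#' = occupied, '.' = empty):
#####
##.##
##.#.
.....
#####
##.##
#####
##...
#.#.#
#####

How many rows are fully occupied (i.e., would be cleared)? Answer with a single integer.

Answer: 4

Derivation:
Check each row:
  row 0: 0 empty cells -> FULL (clear)
  row 1: 1 empty cell -> not full
  row 2: 2 empty cells -> not full
  row 3: 5 empty cells -> not full
  row 4: 0 empty cells -> FULL (clear)
  row 5: 1 empty cell -> not full
  row 6: 0 empty cells -> FULL (clear)
  row 7: 3 empty cells -> not full
  row 8: 2 empty cells -> not full
  row 9: 0 empty cells -> FULL (clear)
Total rows cleared: 4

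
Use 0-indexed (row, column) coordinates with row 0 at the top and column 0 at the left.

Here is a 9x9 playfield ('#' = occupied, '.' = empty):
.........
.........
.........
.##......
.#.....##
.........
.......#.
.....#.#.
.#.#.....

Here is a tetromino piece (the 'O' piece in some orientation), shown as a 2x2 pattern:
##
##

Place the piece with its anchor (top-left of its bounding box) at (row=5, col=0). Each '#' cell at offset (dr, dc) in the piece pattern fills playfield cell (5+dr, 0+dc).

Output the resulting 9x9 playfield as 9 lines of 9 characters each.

Answer: .........
.........
.........
.##......
.#.....##
##.......
##.....#.
.....#.#.
.#.#.....

Derivation:
Fill (5+0,0+0) = (5,0)
Fill (5+0,0+1) = (5,1)
Fill (5+1,0+0) = (6,0)
Fill (5+1,0+1) = (6,1)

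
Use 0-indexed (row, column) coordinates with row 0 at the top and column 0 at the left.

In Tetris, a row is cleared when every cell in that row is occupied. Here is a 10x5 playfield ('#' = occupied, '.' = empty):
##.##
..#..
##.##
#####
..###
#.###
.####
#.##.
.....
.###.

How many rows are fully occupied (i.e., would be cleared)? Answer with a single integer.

Check each row:
  row 0: 1 empty cell -> not full
  row 1: 4 empty cells -> not full
  row 2: 1 empty cell -> not full
  row 3: 0 empty cells -> FULL (clear)
  row 4: 2 empty cells -> not full
  row 5: 1 empty cell -> not full
  row 6: 1 empty cell -> not full
  row 7: 2 empty cells -> not full
  row 8: 5 empty cells -> not full
  row 9: 2 empty cells -> not full
Total rows cleared: 1

Answer: 1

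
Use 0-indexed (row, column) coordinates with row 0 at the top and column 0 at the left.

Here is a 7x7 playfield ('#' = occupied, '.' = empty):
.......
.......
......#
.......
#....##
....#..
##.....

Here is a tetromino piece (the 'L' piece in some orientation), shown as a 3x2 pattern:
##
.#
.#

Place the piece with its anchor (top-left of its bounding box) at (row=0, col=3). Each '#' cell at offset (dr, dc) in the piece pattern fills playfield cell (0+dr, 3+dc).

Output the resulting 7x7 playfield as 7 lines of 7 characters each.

Answer: ...##..
....#..
....#.#
.......
#....##
....#..
##.....

Derivation:
Fill (0+0,3+0) = (0,3)
Fill (0+0,3+1) = (0,4)
Fill (0+1,3+1) = (1,4)
Fill (0+2,3+1) = (2,4)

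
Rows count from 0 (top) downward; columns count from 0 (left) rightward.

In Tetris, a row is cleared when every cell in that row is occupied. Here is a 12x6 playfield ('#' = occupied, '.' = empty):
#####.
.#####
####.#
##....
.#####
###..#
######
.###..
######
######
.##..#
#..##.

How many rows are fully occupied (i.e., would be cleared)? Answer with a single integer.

Answer: 3

Derivation:
Check each row:
  row 0: 1 empty cell -> not full
  row 1: 1 empty cell -> not full
  row 2: 1 empty cell -> not full
  row 3: 4 empty cells -> not full
  row 4: 1 empty cell -> not full
  row 5: 2 empty cells -> not full
  row 6: 0 empty cells -> FULL (clear)
  row 7: 3 empty cells -> not full
  row 8: 0 empty cells -> FULL (clear)
  row 9: 0 empty cells -> FULL (clear)
  row 10: 3 empty cells -> not full
  row 11: 3 empty cells -> not full
Total rows cleared: 3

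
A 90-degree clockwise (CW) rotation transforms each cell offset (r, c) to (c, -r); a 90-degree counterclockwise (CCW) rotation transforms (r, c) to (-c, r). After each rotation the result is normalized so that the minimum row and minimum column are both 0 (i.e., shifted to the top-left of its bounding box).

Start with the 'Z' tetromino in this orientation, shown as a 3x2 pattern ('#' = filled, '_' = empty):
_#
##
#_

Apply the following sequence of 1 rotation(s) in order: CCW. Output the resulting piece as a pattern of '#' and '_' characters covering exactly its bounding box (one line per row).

Start:
_#
##
#_
After rotation 1 (CCW):
##_
_##

Answer: ##_
_##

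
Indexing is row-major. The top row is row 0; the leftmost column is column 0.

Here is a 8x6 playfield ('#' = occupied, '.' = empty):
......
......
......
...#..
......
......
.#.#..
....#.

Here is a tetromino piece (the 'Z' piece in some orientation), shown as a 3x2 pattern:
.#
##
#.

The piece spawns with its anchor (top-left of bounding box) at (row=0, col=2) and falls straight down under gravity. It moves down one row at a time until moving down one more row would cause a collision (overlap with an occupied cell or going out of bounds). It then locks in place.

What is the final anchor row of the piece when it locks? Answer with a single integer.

Answer: 1

Derivation:
Spawn at (row=0, col=2). Try each row:
  row 0: fits
  row 1: fits
  row 2: blocked -> lock at row 1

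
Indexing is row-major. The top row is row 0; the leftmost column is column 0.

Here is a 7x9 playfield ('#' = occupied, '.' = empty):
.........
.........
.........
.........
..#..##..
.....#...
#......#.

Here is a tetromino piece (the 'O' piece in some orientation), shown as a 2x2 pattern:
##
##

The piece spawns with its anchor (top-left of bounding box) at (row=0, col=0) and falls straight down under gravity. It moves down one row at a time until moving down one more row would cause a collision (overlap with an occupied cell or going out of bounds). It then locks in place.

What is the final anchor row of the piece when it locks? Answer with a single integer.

Spawn at (row=0, col=0). Try each row:
  row 0: fits
  row 1: fits
  row 2: fits
  row 3: fits
  row 4: fits
  row 5: blocked -> lock at row 4

Answer: 4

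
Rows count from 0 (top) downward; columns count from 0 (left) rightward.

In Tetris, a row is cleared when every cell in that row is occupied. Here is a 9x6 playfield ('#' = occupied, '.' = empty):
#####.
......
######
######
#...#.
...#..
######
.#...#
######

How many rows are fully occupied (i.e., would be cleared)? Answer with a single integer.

Check each row:
  row 0: 1 empty cell -> not full
  row 1: 6 empty cells -> not full
  row 2: 0 empty cells -> FULL (clear)
  row 3: 0 empty cells -> FULL (clear)
  row 4: 4 empty cells -> not full
  row 5: 5 empty cells -> not full
  row 6: 0 empty cells -> FULL (clear)
  row 7: 4 empty cells -> not full
  row 8: 0 empty cells -> FULL (clear)
Total rows cleared: 4

Answer: 4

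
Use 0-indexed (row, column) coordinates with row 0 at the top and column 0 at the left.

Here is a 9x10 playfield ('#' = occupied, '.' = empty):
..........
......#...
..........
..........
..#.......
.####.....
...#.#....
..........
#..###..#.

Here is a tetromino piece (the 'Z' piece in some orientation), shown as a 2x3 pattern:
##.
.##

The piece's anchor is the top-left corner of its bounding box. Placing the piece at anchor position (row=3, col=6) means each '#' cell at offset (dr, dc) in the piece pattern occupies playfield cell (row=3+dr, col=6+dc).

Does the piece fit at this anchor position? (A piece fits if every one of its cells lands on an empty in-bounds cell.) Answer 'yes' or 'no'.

Check each piece cell at anchor (3, 6):
  offset (0,0) -> (3,6): empty -> OK
  offset (0,1) -> (3,7): empty -> OK
  offset (1,1) -> (4,7): empty -> OK
  offset (1,2) -> (4,8): empty -> OK
All cells valid: yes

Answer: yes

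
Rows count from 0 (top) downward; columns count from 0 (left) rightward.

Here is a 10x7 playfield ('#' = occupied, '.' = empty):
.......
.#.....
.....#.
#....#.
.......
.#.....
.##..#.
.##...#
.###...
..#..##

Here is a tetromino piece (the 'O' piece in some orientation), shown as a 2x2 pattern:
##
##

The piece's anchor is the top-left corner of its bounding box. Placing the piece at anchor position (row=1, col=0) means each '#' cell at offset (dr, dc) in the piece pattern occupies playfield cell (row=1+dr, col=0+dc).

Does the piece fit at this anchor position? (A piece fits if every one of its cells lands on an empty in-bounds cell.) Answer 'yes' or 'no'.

Check each piece cell at anchor (1, 0):
  offset (0,0) -> (1,0): empty -> OK
  offset (0,1) -> (1,1): occupied ('#') -> FAIL
  offset (1,0) -> (2,0): empty -> OK
  offset (1,1) -> (2,1): empty -> OK
All cells valid: no

Answer: no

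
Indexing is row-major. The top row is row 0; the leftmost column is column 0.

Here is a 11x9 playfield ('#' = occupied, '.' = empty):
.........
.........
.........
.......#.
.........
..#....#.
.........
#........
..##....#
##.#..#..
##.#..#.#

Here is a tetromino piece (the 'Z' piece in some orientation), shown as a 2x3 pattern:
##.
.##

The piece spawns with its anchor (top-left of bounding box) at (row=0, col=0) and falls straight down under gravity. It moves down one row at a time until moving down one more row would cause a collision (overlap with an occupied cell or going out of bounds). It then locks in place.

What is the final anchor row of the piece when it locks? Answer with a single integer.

Answer: 3

Derivation:
Spawn at (row=0, col=0). Try each row:
  row 0: fits
  row 1: fits
  row 2: fits
  row 3: fits
  row 4: blocked -> lock at row 3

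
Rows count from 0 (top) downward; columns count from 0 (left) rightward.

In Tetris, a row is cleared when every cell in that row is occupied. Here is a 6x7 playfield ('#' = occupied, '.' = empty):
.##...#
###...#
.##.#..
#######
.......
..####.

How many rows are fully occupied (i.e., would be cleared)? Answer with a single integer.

Check each row:
  row 0: 4 empty cells -> not full
  row 1: 3 empty cells -> not full
  row 2: 4 empty cells -> not full
  row 3: 0 empty cells -> FULL (clear)
  row 4: 7 empty cells -> not full
  row 5: 3 empty cells -> not full
Total rows cleared: 1

Answer: 1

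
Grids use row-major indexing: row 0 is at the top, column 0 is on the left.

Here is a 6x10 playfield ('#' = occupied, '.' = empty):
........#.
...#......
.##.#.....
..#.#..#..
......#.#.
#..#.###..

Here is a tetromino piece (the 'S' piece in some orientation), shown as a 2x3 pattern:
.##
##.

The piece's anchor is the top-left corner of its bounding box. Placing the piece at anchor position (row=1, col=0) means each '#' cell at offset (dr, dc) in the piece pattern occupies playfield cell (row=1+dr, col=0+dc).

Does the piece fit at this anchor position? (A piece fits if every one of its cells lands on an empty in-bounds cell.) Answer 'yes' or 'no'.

Answer: no

Derivation:
Check each piece cell at anchor (1, 0):
  offset (0,1) -> (1,1): empty -> OK
  offset (0,2) -> (1,2): empty -> OK
  offset (1,0) -> (2,0): empty -> OK
  offset (1,1) -> (2,1): occupied ('#') -> FAIL
All cells valid: no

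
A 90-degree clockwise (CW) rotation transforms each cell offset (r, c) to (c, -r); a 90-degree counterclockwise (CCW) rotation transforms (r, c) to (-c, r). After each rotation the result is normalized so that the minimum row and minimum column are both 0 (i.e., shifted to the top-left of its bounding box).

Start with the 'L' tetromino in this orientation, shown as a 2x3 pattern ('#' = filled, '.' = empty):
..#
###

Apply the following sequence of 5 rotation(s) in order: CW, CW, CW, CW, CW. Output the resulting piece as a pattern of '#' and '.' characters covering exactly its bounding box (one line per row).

Start:
..#
###
After rotation 1 (CW):
#.
#.
##
After rotation 2 (CW):
###
#..
After rotation 3 (CW):
##
.#
.#
After rotation 4 (CW):
..#
###
After rotation 5 (CW):
#.
#.
##

Answer: #.
#.
##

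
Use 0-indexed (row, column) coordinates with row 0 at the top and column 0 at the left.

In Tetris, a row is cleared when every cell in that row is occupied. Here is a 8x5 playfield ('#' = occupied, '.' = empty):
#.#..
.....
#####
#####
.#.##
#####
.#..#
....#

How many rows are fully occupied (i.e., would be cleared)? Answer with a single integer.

Check each row:
  row 0: 3 empty cells -> not full
  row 1: 5 empty cells -> not full
  row 2: 0 empty cells -> FULL (clear)
  row 3: 0 empty cells -> FULL (clear)
  row 4: 2 empty cells -> not full
  row 5: 0 empty cells -> FULL (clear)
  row 6: 3 empty cells -> not full
  row 7: 4 empty cells -> not full
Total rows cleared: 3

Answer: 3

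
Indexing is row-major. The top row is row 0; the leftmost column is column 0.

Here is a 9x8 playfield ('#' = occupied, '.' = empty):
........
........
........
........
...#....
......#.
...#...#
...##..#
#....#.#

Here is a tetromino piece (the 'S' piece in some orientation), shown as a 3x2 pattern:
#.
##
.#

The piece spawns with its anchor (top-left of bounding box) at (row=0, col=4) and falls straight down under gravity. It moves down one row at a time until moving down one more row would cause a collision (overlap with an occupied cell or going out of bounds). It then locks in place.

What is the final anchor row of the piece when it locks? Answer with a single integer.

Answer: 5

Derivation:
Spawn at (row=0, col=4). Try each row:
  row 0: fits
  row 1: fits
  row 2: fits
  row 3: fits
  row 4: fits
  row 5: fits
  row 6: blocked -> lock at row 5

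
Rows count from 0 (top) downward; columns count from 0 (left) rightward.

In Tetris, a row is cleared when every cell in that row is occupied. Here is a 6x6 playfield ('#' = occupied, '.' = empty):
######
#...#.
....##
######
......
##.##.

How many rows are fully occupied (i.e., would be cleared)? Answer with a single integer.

Answer: 2

Derivation:
Check each row:
  row 0: 0 empty cells -> FULL (clear)
  row 1: 4 empty cells -> not full
  row 2: 4 empty cells -> not full
  row 3: 0 empty cells -> FULL (clear)
  row 4: 6 empty cells -> not full
  row 5: 2 empty cells -> not full
Total rows cleared: 2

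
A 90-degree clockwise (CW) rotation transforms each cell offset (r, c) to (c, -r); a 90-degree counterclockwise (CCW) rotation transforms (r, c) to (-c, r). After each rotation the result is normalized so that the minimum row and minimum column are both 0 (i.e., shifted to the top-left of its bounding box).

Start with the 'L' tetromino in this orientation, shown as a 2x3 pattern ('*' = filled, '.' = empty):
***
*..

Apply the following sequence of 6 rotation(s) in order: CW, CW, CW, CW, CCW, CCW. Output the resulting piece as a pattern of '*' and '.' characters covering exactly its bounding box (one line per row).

Start:
***
*..
After rotation 1 (CW):
**
.*
.*
After rotation 2 (CW):
..*
***
After rotation 3 (CW):
*.
*.
**
After rotation 4 (CW):
***
*..
After rotation 5 (CCW):
*.
*.
**
After rotation 6 (CCW):
..*
***

Answer: ..*
***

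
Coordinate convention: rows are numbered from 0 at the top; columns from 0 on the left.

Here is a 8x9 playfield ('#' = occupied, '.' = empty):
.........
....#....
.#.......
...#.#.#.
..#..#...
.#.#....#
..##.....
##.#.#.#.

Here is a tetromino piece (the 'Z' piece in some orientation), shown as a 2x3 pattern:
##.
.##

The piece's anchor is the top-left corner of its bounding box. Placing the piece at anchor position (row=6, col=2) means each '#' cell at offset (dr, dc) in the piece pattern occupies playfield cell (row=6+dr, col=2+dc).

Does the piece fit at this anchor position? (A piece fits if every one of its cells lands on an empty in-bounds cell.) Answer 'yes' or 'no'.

Answer: no

Derivation:
Check each piece cell at anchor (6, 2):
  offset (0,0) -> (6,2): occupied ('#') -> FAIL
  offset (0,1) -> (6,3): occupied ('#') -> FAIL
  offset (1,1) -> (7,3): occupied ('#') -> FAIL
  offset (1,2) -> (7,4): empty -> OK
All cells valid: no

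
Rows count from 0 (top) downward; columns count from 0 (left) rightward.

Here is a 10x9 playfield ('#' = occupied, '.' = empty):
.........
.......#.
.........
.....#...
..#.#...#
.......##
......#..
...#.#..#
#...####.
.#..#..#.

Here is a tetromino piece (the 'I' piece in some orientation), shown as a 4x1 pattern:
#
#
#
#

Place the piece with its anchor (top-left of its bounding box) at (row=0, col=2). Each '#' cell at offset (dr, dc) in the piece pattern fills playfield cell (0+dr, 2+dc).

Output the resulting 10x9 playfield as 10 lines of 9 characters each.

Fill (0+0,2+0) = (0,2)
Fill (0+1,2+0) = (1,2)
Fill (0+2,2+0) = (2,2)
Fill (0+3,2+0) = (3,2)

Answer: ..#......
..#....#.
..#......
..#..#...
..#.#...#
.......##
......#..
...#.#..#
#...####.
.#..#..#.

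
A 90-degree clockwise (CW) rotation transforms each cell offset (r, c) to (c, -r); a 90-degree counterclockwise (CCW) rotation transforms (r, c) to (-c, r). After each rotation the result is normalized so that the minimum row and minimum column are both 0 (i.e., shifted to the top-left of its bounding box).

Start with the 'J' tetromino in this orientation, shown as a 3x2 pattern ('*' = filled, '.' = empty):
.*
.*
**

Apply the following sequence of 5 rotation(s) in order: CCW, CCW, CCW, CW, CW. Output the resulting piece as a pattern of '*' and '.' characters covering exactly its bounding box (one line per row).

Answer: ***
..*

Derivation:
Start:
.*
.*
**
After rotation 1 (CCW):
***
..*
After rotation 2 (CCW):
**
*.
*.
After rotation 3 (CCW):
*..
***
After rotation 4 (CW):
**
*.
*.
After rotation 5 (CW):
***
..*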